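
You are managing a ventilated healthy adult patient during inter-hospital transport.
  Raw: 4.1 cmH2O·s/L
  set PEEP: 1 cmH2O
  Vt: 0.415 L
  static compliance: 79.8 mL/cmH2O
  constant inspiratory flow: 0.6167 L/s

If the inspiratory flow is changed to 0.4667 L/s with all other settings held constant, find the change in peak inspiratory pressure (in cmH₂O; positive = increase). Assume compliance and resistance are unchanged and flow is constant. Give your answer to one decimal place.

-0.6

PIP = Vt/C + R·V̇ + PEEP (constant-flow equation of motion).
Only the resistive term changes: ΔPIP = R × ΔV̇ = 4.1 × (0.4667 − 0.6167) = 4.1 × -0.15 = -0.615 cmH2O.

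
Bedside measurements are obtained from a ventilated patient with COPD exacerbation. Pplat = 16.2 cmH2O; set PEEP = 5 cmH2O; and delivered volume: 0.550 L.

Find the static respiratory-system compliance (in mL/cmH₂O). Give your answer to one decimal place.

Cstat = Vt / (Pplat − PEEP) = 550 / (16.2 − 5) = 550 / 11.2 = 49.107 mL/cmH2O.

49.1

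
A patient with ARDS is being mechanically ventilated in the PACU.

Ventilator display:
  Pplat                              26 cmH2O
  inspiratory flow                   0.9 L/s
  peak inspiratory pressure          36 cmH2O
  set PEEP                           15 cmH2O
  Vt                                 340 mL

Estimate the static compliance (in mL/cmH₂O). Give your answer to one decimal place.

Cstat = Vt / (Pplat − PEEP) = 340 / (26 − 15) = 340 / 11.0 = 30.909 mL/cmH2O.

30.9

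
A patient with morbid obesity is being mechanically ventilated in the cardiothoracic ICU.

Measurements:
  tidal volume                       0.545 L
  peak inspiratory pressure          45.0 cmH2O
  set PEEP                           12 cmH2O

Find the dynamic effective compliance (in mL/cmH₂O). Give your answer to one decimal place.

16.5

Dynamic compliance = Vt / (PIP − PEEP) = 545 / (45.0 − 12) = 545 / 33.0 = 16.515 mL/cmH2O.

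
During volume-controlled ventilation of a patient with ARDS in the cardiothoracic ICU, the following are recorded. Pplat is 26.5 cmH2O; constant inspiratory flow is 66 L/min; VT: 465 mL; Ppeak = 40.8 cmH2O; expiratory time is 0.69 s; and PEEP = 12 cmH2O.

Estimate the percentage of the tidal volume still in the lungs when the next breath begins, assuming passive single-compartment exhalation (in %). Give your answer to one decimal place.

19.1

Flow: 66 L/min ÷ 60 = 1.1 L/s.
R = (PIP − Pplat)/V̇ = (40.8 − 26.5) / 1.1 = 14.3/1.1 = 13.0 cmH2O·s/L.
C = Vt/(Pplat − PEEP) = 465.0 / (26.5 − 12) = 465.0/14.5 = 32.069 mL/cmH2O.
τ = R × C = 13.0 × 0.03207 L/cmH2O = 0.4169 s.
Fraction remaining at end-expiration = e^(−Te/τ) = e^(−0.69/0.4169) = 0.1911 → 19.11%.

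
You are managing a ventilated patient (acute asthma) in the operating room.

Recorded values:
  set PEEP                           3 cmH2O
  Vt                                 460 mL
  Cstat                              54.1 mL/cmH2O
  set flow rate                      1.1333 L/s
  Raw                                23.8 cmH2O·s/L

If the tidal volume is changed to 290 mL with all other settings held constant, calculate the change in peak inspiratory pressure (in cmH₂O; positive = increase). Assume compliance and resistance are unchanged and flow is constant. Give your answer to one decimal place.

-3.1

PIP = Vt/C + R·V̇ + PEEP (constant-flow equation of motion).
Only the elastic term changes: ΔPIP = ΔVt / C = (290 − 460) / 54.1 = -3.142 cmH2O.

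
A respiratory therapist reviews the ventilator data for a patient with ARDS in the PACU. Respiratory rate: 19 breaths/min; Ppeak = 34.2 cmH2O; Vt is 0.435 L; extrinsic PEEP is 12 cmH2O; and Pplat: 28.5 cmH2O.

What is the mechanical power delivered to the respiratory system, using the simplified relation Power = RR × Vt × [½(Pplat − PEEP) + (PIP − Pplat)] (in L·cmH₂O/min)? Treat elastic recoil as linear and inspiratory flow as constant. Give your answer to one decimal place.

115.3

Per-breath work = Vt × [½(Pplat−PEEP) + (PIP−Pplat)] = 0.435 × [0.5×16.5 + 5.7] = 0.435 × 13.95 = 6.068 L·cmH2O.
Power = 19 × 6.068 = 115.29 L·cmH2O/min.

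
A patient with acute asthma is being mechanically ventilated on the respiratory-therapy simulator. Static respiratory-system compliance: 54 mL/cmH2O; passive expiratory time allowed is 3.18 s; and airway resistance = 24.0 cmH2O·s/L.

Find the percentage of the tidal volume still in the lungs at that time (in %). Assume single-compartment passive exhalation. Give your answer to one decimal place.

τ = R × C = 24.0 × 54 mL/cmH2O = 24.0 × 0.054 L/cmH2O = 1.296 s.
Passive exhalation: V(t)/V₀ = e^(−t/τ) = e^(−3.18/1.296) = 0.08597.
Fraction remaining = 0.08597 → 8.597%.

8.6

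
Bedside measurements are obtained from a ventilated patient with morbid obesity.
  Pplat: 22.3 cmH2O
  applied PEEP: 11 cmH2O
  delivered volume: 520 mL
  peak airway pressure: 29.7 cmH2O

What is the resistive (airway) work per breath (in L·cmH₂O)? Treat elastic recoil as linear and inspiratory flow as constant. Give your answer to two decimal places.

3.85

With constant inspiratory flow the resistive pressure is constant at PIP − Pplat = 29.7 − 22.3 = 7.4 cmH2O, so resistive work = 7.4 × 0.520 = 3.848 L·cmH2O.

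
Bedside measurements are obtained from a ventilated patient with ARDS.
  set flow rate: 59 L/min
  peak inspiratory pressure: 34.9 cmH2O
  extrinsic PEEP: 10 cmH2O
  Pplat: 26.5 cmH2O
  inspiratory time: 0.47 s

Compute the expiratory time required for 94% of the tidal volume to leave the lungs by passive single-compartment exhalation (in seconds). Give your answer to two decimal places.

Flow: 59 L/min ÷ 60 = 0.9833 L/s.
Vt = flow × Ti = 0.9833 L/s × 0.47 s × 1000 mL/L = 462.15 mL.
R = (PIP − Pplat)/V̇ = (34.9 − 26.5) / 0.9833 = 8.4/0.9833 = 8.543 cmH2O·s/L.
C = Vt/(Pplat − PEEP) = 462.15 / (26.5 − 10) = 462.15/16.5 = 28.009 mL/cmH2O.
τ = R × C = 8.543 × 0.02801 L/cmH2O = 0.2393 s.
t = −τ·ln(1 − 0.94) = −0.2393·ln(0.06) = 0.6732 s.

0.67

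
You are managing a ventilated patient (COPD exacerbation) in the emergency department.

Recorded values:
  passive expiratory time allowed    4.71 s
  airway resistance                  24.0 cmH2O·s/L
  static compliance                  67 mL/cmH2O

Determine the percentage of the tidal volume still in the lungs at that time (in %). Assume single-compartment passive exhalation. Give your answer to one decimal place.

5.3

τ = R × C = 24.0 × 67 mL/cmH2O = 24.0 × 0.067 L/cmH2O = 1.608 s.
Passive exhalation: V(t)/V₀ = e^(−t/τ) = e^(−4.71/1.608) = 0.05344.
Fraction remaining = 0.05344 → 5.344%.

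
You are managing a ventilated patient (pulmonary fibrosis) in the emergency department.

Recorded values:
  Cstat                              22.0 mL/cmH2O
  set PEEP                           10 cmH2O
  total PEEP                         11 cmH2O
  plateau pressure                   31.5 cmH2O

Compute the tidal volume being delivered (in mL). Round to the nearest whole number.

451

End-expiratory occlusion gives total PEEP = 11 cmH2O (intrinsic PEEP = 11 − 10 = 1). Use total PEEP for the elastic gradient.
Vt = Cstat × (Pplat − PEEPtotal) = 22.0 × (31.5 − 11) = 22.0 × 20.5 = 451.0 mL.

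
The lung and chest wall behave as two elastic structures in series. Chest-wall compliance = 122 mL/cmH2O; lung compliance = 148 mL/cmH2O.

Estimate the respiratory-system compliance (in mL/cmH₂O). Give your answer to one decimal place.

Lung and chest wall are elastances in series: 1/Crs = 1/CL + 1/Ccw.
1/Crs = 1/148 + 1/122 = 0.01495.
Crs = 66.89 mL/cmH2O.

66.9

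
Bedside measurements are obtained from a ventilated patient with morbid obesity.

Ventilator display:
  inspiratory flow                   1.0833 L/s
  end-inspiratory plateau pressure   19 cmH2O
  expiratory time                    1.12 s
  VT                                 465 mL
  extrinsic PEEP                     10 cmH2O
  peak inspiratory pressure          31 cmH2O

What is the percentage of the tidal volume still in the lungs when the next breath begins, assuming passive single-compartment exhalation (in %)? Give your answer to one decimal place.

14.1

R = (PIP − Pplat)/V̇ = (31 − 19) / 1.0833 = 12.0/1.0833 = 11.077 cmH2O·s/L.
C = Vt/(Pplat − PEEP) = 465.0 / (19 − 10) = 465.0/9.0 = 51.667 mL/cmH2O.
τ = R × C = 11.077 × 0.05167 L/cmH2O = 0.5723 s.
Fraction remaining at end-expiration = e^(−Te/τ) = e^(−1.12/0.5723) = 0.1413 → 14.13%.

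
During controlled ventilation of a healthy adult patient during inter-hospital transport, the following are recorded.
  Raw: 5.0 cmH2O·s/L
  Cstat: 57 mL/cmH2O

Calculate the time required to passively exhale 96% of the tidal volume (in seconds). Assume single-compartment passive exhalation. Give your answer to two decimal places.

0.92

τ = R × C = 5.0 × 57 mL/cmH2O = 5.0 × 0.057 L/cmH2O = 0.285 s.
Exhaled fraction f = 1 − e^(−t/τ) → t = −τ·ln(1 − f) = −0.285·ln(0.04) = 0.9174 s.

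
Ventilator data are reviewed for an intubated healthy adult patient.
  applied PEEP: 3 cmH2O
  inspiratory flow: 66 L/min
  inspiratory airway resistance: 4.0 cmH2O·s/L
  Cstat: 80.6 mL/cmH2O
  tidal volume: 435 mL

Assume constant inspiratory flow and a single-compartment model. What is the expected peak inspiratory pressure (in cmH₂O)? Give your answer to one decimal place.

Flow: 66 L/min ÷ 60 = 1.1 L/s.
Equation of motion (constant flow): PIP = Vt/C + R·V̇ + PEEP.
PIP = 435/80.6 + 4.0×1.1 + 3 = 5.397 + 4.4 + 3 = 12.797 cmH2O.

12.8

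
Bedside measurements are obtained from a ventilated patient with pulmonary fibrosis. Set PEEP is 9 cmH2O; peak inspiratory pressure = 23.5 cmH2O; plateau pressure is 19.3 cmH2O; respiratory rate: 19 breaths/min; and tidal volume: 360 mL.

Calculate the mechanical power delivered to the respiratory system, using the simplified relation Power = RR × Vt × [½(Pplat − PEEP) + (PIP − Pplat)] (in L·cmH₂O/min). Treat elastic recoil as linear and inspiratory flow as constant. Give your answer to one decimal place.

Per-breath work = Vt × [½(Pplat−PEEP) + (PIP−Pplat)] = 0.360 × [0.5×10.3 + 4.2] = 0.360 × 9.35 = 3.366 L·cmH2O.
Power = 19 × 3.366 = 63.954 L·cmH2O/min.

64.0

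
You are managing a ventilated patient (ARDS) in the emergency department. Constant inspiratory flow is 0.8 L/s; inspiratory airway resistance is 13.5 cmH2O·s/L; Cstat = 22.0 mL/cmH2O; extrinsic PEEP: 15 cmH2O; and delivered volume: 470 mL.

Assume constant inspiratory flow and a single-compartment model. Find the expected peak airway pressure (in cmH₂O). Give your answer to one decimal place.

Equation of motion (constant flow): PIP = Vt/C + R·V̇ + PEEP.
PIP = 470/22.0 + 13.5×0.8 + 15 = 21.364 + 10.8 + 15 = 47.164 cmH2O.

47.2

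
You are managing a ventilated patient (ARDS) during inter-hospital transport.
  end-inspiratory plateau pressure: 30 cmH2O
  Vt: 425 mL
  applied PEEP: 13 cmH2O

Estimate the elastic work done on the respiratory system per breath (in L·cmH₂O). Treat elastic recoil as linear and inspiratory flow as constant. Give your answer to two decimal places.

Elastic work ≈ ½ × (Pplat − PEEP) × Vt = 0.5 × (30 − 13) × 0.425 L = 0.5 × 17.0 × 0.425 = 3.613 L·cmH2O.

3.61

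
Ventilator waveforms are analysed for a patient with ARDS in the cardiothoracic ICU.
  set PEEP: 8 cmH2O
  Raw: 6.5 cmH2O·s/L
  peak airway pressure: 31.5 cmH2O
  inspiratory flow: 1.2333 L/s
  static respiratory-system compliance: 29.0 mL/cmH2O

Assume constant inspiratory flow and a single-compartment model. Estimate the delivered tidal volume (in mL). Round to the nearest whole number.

Equation of motion (constant flow): PIP = Vt/C + R·V̇ + PEEP.
Vt/C = PIP − R·V̇ − PEEP = 31.5 − 8.016 − 8 = 15.484 cmH2O.
Vt = C × 15.484 = 29.0 × 15.484 = 449.04 mL.

449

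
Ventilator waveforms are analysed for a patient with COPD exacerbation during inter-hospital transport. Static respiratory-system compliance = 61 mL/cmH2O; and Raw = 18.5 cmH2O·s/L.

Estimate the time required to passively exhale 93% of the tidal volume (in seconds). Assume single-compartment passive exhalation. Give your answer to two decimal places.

3.00

τ = R × C = 18.5 × 61 mL/cmH2O = 18.5 × 0.061 L/cmH2O = 1.129 s.
Exhaled fraction f = 1 − e^(−t/τ) → t = −τ·ln(1 − f) = −1.129·ln(0.07) = 3.002 s.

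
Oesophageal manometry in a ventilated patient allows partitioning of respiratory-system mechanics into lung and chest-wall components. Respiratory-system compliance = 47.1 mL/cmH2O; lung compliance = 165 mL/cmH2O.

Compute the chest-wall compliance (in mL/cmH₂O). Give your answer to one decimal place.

1/Ccw = 1/Crs − 1/CL.
1/Ccw = 1/47.1 − 1/165 = 0.01517.
Ccw = 65.92 mL/cmH2O.

65.9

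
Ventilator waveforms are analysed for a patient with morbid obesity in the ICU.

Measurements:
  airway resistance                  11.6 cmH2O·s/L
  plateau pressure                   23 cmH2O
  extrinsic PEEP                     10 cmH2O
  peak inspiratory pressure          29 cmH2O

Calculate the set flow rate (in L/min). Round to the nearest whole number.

flow = (PIP − Pplat) / Raw = (29 − 23) / 11.6 = 0.5172 L/s × 60 = 31.032 L/min.

31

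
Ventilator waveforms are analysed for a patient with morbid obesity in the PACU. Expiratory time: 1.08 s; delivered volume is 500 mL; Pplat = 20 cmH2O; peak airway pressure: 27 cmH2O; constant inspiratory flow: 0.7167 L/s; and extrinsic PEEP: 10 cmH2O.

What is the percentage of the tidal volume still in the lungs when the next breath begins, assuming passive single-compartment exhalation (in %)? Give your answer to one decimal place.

R = (PIP − Pplat)/V̇ = (27 − 20) / 0.7167 = 7.0/0.7167 = 9.767 cmH2O·s/L.
C = Vt/(Pplat − PEEP) = 500.0 / (20 − 10) = 500.0/10.0 = 50.0 mL/cmH2O.
τ = R × C = 9.767 × 0.05 L/cmH2O = 0.4884 s.
Fraction remaining at end-expiration = e^(−Te/τ) = e^(−1.08/0.4884) = 0.1096 → 10.96%.

11.0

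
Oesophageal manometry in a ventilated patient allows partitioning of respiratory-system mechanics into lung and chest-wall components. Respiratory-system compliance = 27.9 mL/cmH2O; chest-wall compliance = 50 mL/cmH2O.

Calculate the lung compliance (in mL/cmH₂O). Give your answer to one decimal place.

1/CL = 1/Crs − 1/Ccw.
1/CL = 1/27.9 − 1/50 = 0.01584.
CL = 63.131 mL/cmH2O.

63.1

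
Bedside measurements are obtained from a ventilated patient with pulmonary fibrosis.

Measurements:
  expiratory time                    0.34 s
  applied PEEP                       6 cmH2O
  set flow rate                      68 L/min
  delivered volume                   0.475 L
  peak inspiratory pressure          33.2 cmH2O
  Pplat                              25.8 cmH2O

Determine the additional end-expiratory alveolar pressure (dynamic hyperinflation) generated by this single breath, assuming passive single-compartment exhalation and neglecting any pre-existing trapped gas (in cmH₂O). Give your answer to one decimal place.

2.3

Flow: 68 L/min ÷ 60 = 1.1333 L/s.
R = (PIP − Pplat)/V̇ = (33.2 − 25.8) / 1.1333 = 7.4/1.1333 = 6.53 cmH2O·s/L.
C = Vt/(Pplat − PEEP) = 475.0 / (25.8 − 6) = 475.0/19.8 = 23.99 mL/cmH2O.
τ = R × C = 6.53 × 0.02399 L/cmH2O = 0.1567 s.
Fraction remaining = e^(−Te/τ) = e^(−0.34/0.1567) = 0.1142; trapped volume = 475.0 × 0.1142 = 54.245 mL.
Additional alveolar pressure from trapping ≈ V_trapped / C = 54.245 / 23.99 = 2.261 cmH2O.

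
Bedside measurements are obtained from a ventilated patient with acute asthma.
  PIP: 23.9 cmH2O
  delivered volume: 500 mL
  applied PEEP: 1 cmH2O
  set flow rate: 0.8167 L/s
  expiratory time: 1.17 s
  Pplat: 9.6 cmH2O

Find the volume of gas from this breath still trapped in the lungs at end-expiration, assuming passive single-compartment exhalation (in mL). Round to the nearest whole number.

158

R = (PIP − Pplat)/V̇ = (23.9 − 9.6) / 0.8167 = 14.3/0.8167 = 17.509 cmH2O·s/L.
C = Vt/(Pplat − PEEP) = 500.0 / (9.6 − 1) = 500.0/8.6 = 58.14 mL/cmH2O.
τ = R × C = 17.509 × 0.05814 L/cmH2O = 1.018 s.
Fraction remaining = e^(−Te/τ) = e^(−1.17/1.018) = 0.3169.
Trapped volume = 500.0 × 0.3169 = 158.45 mL.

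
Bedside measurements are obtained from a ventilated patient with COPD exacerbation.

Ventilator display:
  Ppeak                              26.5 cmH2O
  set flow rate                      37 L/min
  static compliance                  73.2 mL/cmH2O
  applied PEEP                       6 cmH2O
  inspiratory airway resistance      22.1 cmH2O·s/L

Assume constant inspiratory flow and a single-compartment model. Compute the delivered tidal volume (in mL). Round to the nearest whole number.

Flow: 37 L/min ÷ 60 = 0.6167 L/s.
Equation of motion (constant flow): PIP = Vt/C + R·V̇ + PEEP.
Vt/C = PIP − R·V̇ − PEEP = 26.5 − 13.629 − 6 = 6.871 cmH2O.
Vt = C × 6.871 = 73.2 × 6.871 = 502.96 mL.

503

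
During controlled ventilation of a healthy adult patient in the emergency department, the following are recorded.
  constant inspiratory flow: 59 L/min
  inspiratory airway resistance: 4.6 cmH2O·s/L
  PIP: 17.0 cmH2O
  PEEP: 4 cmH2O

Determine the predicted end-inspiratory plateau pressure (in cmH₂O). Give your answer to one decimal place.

12.5

Flow: 59 L/min ÷ 60 = 0.9833 L/s.
Pplat = PIP − Raw × flow = 17.0 − 4.6 × 0.9833 = 17.0 − 4.523 = 12.477 cmH2O.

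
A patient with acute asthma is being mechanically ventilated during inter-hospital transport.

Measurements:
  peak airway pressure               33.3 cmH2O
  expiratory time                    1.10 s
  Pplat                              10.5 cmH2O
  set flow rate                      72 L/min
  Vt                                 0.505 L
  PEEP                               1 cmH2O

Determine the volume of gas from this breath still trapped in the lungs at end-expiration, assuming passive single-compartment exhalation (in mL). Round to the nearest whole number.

Flow: 72 L/min ÷ 60 = 1.2 L/s.
R = (PIP − Pplat)/V̇ = (33.3 − 10.5) / 1.2 = 22.8/1.2 = 19.0 cmH2O·s/L.
C = Vt/(Pplat − PEEP) = 505.0 / (10.5 − 1) = 505.0/9.5 = 53.158 mL/cmH2O.
τ = R × C = 19.0 × 0.05316 L/cmH2O = 1.01 s.
Fraction remaining = e^(−Te/τ) = e^(−1.10/1.01) = 0.3365.
Trapped volume = 505.0 × 0.3365 = 169.93 mL.

170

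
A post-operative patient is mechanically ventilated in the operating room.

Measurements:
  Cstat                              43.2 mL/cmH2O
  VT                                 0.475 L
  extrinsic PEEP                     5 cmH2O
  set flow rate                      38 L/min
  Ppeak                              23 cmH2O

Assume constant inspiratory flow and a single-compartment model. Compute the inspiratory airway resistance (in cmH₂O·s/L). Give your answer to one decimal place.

11.1

Flow: 38 L/min ÷ 60 = 0.6333 L/s.
Equation of motion (constant flow): PIP = Vt/C + R·V̇ + PEEP.
R·V̇ = PIP − Vt/C − PEEP = 23 − 475/43.2 − 5 = 23 − 10.995 − 5 = 7.005 cmH2O.
R = 7.005 / 0.6333 = 11.061 cmH2O·s/L.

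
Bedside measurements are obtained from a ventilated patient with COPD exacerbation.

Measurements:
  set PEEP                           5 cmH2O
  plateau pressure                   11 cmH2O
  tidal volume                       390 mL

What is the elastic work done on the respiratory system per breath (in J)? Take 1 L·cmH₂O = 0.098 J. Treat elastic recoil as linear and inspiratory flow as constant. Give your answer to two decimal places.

Elastic work ≈ ½ × (Pplat − PEEP) × Vt = 0.5 × (11 − 5) × 0.390 L = 0.5 × 6.0 × 0.390 = 1.17 L·cmH2O.
× 0.098 J/(L·cmH2O) → 0.1147 J.

0.11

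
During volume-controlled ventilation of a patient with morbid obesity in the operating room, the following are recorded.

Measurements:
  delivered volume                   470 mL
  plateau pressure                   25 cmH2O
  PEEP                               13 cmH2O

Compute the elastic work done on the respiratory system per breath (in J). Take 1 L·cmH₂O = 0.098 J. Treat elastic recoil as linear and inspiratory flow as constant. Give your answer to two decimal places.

0.28

Elastic work ≈ ½ × (Pplat − PEEP) × Vt = 0.5 × (25 − 13) × 0.470 L = 0.5 × 12.0 × 0.470 = 2.82 L·cmH2O.
× 0.098 J/(L·cmH2O) → 0.2764 J.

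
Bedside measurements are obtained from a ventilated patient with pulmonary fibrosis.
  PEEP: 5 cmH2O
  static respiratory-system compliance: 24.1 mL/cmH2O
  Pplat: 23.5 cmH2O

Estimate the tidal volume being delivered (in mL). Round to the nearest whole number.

Vt = Cstat × (Pplat − PEEP) = 24.1 × (23.5 − 5) = 24.1 × 18.5 = 445.85 mL.

446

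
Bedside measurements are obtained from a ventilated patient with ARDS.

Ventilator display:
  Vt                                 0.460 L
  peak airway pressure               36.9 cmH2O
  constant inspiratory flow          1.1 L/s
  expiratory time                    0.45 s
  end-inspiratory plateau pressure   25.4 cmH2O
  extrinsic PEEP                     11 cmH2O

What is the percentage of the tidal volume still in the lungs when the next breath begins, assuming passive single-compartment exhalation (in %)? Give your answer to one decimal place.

R = (PIP − Pplat)/V̇ = (36.9 − 25.4) / 1.1 = 11.5/1.1 = 10.455 cmH2O·s/L.
C = Vt/(Pplat − PEEP) = 460.0 / (25.4 − 11) = 460.0/14.4 = 31.944 mL/cmH2O.
τ = R × C = 10.455 × 0.03194 L/cmH2O = 0.3339 s.
Fraction remaining at end-expiration = e^(−Te/τ) = e^(−0.45/0.3339) = 0.2598 → 25.98%.

26.0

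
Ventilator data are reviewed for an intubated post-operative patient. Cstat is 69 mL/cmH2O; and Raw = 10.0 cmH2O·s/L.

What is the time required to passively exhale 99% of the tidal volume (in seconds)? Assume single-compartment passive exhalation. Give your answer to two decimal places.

τ = R × C = 10.0 × 69 mL/cmH2O = 10.0 × 0.069 L/cmH2O = 0.69 s.
Exhaled fraction f = 1 − e^(−t/τ) → t = −τ·ln(1 − f) = −0.69·ln(0.01) = 3.178 s.

3.18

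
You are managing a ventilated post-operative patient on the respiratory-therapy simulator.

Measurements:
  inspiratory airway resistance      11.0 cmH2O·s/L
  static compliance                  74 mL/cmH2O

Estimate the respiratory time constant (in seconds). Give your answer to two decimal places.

0.81

τ = R × C = 11.0 × 74 mL/cmH2O = 11.0 × 0.074 L/cmH2O = 0.814 s.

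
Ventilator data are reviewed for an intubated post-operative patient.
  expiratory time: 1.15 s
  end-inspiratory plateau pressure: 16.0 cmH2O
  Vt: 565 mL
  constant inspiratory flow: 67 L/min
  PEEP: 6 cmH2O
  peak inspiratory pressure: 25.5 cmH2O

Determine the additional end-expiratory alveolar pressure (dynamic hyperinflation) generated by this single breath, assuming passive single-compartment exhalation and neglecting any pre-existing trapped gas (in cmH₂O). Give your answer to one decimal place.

Flow: 67 L/min ÷ 60 = 1.1167 L/s.
R = (PIP − Pplat)/V̇ = (25.5 − 16.0) / 1.1167 = 9.5/1.1167 = 8.507 cmH2O·s/L.
C = Vt/(Pplat − PEEP) = 565.0 / (16.0 − 6) = 565.0/10.0 = 56.5 mL/cmH2O.
τ = R × C = 8.507 × 0.0565 L/cmH2O = 0.4806 s.
Fraction remaining = e^(−Te/τ) = e^(−1.15/0.4806) = 0.09137; trapped volume = 565.0 × 0.09137 = 51.624 mL.
Additional alveolar pressure from trapping ≈ V_trapped / C = 51.624 / 56.5 = 0.9137 cmH2O.

0.9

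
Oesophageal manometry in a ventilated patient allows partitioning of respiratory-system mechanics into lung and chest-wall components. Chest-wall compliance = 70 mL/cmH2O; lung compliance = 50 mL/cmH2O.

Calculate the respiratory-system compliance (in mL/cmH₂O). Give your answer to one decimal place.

Lung and chest wall are elastances in series: 1/Crs = 1/CL + 1/Ccw.
1/Crs = 1/50 + 1/70 = 0.03429.
Crs = 29.163 mL/cmH2O.

29.2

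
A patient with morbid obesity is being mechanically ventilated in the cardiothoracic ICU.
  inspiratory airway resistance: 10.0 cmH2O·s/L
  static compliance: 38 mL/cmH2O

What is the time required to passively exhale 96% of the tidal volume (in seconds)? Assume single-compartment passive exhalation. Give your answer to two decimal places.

1.22

τ = R × C = 10.0 × 38 mL/cmH2O = 10.0 × 0.038 L/cmH2O = 0.38 s.
Exhaled fraction f = 1 − e^(−t/τ) → t = −τ·ln(1 − f) = −0.38·ln(0.04) = 1.223 s.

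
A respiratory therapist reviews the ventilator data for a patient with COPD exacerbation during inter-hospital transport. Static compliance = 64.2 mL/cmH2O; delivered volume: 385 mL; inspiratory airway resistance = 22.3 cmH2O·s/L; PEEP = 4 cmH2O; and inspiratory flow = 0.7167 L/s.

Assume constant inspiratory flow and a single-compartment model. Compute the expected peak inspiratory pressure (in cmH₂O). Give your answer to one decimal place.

26.0

Equation of motion (constant flow): PIP = Vt/C + R·V̇ + PEEP.
PIP = 385/64.2 + 22.3×0.7167 + 4 = 5.997 + 15.982 + 4 = 25.979 cmH2O.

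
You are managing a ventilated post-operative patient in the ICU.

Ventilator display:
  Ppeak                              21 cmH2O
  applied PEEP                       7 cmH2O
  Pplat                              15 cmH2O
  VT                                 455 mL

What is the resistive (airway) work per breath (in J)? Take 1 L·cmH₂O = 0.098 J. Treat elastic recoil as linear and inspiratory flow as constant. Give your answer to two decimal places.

0.27

With constant inspiratory flow the resistive pressure is constant at PIP − Pplat = 21 − 15 = 6.0 cmH2O, so resistive work = 6.0 × 0.455 = 2.73 L·cmH2O.
× 0.098 J/(L·cmH2O) → 0.2675 J.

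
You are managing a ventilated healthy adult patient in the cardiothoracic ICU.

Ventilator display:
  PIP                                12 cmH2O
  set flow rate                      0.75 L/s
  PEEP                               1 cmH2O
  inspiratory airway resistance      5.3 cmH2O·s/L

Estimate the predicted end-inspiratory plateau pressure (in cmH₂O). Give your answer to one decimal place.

Pplat = PIP − Raw × flow = 12 − 5.3 × 0.75 = 12 − 3.975 = 8.025 cmH2O.

8.0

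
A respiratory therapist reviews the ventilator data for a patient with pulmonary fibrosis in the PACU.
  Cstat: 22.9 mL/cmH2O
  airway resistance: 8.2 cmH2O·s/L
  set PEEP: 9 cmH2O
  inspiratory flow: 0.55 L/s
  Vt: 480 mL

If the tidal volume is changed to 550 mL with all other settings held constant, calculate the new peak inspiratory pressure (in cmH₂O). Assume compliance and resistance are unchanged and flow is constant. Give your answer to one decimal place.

PIP = Vt/C + R·V̇ + PEEP (constant-flow equation of motion).
Only the elastic term changes: ΔPIP = ΔVt / C = (550 − 480) / 22.9 = 3.057 cmH2O.
Original PIP = 480/22.9 + 8.2×0.55 + 9 = 34.471 cmH2O; new PIP = 34.471 + (3.057) = 37.528 cmH2O.

37.5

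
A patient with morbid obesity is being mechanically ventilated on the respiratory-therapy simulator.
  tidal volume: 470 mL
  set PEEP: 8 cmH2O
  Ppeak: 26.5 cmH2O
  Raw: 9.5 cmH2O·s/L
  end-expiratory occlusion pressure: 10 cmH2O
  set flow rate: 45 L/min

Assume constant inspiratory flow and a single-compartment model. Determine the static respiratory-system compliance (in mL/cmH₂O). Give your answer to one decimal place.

Flow: 45 L/min ÷ 60 = 0.75 L/s.
Total PEEP = 10 cmH2O (set 8 + intrinsic 2); this is the baseline alveolar pressure.
Equation of motion (constant flow): PIP = Vt/C + R·V̇ + PEEP.
Vt/C = PIP − R·V̇ − PEEP = 26.5 − 9.5×0.75 − 10 = 26.5 − 7.125 − 10 = 9.375 cmH2O.
C = Vt / 9.375 = 470 / 9.375 = 50.133 mL/cmH2O.

50.1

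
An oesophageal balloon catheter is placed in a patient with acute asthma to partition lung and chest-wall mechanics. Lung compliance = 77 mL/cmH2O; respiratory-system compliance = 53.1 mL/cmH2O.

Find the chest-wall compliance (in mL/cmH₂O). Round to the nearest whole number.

171

1/Ccw = 1/Crs − 1/CL.
1/Ccw = 1/53.1 − 1/77 = 0.005845.
Ccw = 171.09 mL/cmH2O.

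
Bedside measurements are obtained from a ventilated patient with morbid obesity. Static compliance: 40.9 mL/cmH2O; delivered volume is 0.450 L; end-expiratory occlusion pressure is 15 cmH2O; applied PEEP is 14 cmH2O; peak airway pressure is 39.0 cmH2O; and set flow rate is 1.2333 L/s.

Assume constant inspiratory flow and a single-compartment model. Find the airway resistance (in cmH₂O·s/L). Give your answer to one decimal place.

10.5

Total PEEP = 15 cmH2O (set 14 + intrinsic 1); this is the baseline alveolar pressure.
Equation of motion (constant flow): PIP = Vt/C + R·V̇ + PEEP.
R·V̇ = PIP − Vt/C − PEEP = 39.0 − 450/40.9 − 15 = 39.0 − 11.002 − 15 = 12.998 cmH2O.
R = 12.998 / 1.2333 = 10.539 cmH2O·s/L.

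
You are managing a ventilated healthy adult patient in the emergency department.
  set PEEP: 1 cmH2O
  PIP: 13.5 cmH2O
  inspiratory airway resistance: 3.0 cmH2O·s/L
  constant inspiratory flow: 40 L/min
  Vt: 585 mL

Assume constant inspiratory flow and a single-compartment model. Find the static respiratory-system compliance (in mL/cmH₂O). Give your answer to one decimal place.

Flow: 40 L/min ÷ 60 = 0.6667 L/s.
Equation of motion (constant flow): PIP = Vt/C + R·V̇ + PEEP.
Vt/C = PIP − R·V̇ − PEEP = 13.5 − 3.0×0.6667 − 1 = 13.5 − 2.0 − 1 = 10.5 cmH2O.
C = Vt / 10.5 = 585 / 10.5 = 55.714 mL/cmH2O.

55.7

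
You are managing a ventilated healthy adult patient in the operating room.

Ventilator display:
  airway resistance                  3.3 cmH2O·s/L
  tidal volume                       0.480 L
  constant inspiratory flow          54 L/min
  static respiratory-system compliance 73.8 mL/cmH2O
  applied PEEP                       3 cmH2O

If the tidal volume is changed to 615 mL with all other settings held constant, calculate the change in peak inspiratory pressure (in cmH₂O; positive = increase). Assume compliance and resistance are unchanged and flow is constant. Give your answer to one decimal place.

PIP = Vt/C + R·V̇ + PEEP (constant-flow equation of motion).
Only the elastic term changes: ΔPIP = ΔVt / C = (615 − 480) / 73.8 = 1.829 cmH2O.

1.8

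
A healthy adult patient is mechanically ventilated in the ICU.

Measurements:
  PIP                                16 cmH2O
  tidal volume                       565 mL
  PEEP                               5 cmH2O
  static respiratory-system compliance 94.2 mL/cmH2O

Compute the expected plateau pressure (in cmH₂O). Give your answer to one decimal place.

11.0

Pplat = PEEP + Vt / Cstat = 5 + 565 / 94.2 = 5 + 5.998 = 10.998 cmH2O.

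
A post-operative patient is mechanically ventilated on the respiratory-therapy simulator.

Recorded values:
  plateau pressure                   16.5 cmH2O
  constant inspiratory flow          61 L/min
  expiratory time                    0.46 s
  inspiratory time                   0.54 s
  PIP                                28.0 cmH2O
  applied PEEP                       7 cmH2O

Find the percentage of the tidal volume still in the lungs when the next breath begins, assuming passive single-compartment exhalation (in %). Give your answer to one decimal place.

49.5

Flow: 61 L/min ÷ 60 = 1.0167 L/s.
Vt = flow × Ti = 1.0167 L/s × 0.54 s × 1000 mL/L = 549.02 mL.
R = (PIP − Pplat)/V̇ = (28.0 − 16.5) / 1.0167 = 11.5/1.0167 = 11.311 cmH2O·s/L.
C = Vt/(Pplat − PEEP) = 549.02 / (16.5 − 7) = 549.02/9.5 = 57.792 mL/cmH2O.
τ = R × C = 11.311 × 0.05779 L/cmH2O = 0.6537 s.
Fraction remaining at end-expiration = e^(−Te/τ) = e^(−0.46/0.6537) = 0.4948 → 49.48%.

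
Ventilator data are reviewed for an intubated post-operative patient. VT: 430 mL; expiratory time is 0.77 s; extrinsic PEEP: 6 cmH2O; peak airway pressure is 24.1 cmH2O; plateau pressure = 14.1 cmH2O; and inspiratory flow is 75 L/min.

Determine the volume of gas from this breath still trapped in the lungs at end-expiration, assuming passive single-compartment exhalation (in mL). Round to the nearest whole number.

Flow: 75 L/min ÷ 60 = 1.25 L/s.
R = (PIP − Pplat)/V̇ = (24.1 − 14.1) / 1.25 = 10.0/1.25 = 8.0 cmH2O·s/L.
C = Vt/(Pplat − PEEP) = 430.0 / (14.1 − 6) = 430.0/8.1 = 53.086 mL/cmH2O.
τ = R × C = 8.0 × 0.05309 L/cmH2O = 0.4247 s.
Fraction remaining = e^(−Te/τ) = e^(−0.77/0.4247) = 0.1632.
Trapped volume = 430.0 × 0.1632 = 70.176 mL.

70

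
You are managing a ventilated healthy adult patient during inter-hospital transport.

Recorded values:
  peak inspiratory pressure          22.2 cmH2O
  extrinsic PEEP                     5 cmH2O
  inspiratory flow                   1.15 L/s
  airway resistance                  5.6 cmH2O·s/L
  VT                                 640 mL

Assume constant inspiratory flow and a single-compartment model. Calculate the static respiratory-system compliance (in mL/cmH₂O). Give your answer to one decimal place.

Equation of motion (constant flow): PIP = Vt/C + R·V̇ + PEEP.
Vt/C = PIP − R·V̇ − PEEP = 22.2 − 5.6×1.15 − 5 = 22.2 − 6.44 − 5 = 10.76 cmH2O.
C = Vt / 10.76 = 640 / 10.76 = 59.48 mL/cmH2O.

59.5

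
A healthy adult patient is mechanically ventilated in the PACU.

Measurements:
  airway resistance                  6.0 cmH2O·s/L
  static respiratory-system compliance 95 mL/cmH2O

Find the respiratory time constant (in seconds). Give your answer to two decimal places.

τ = R × C = 6.0 × 95 mL/cmH2O = 6.0 × 0.095 L/cmH2O = 0.57 s.

0.57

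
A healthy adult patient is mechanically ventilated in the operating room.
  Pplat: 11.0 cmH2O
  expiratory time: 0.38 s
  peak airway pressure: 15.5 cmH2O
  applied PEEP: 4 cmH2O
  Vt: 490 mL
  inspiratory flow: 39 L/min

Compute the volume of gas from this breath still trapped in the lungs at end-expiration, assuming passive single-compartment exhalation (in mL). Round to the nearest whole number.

Flow: 39 L/min ÷ 60 = 0.65 L/s.
R = (PIP − Pplat)/V̇ = (15.5 − 11.0) / 0.65 = 4.5/0.65 = 6.923 cmH2O·s/L.
C = Vt/(Pplat − PEEP) = 490.0 / (11.0 − 4) = 490.0/7.0 = 70.0 mL/cmH2O.
τ = R × C = 6.923 × 0.07 L/cmH2O = 0.4846 s.
Fraction remaining = e^(−Te/τ) = e^(−0.38/0.4846) = 0.4565.
Trapped volume = 490.0 × 0.4565 = 223.69 mL.

224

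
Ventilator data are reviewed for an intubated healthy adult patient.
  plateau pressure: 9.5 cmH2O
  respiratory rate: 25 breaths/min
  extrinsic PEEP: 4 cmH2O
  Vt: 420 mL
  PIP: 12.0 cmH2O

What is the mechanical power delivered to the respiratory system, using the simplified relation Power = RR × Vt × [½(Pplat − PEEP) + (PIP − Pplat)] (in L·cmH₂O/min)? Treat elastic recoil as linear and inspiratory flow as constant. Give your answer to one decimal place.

55.1

Per-breath work = Vt × [½(Pplat−PEEP) + (PIP−Pplat)] = 0.420 × [0.5×5.5 + 2.5] = 0.420 × 5.25 = 2.205 L·cmH2O.
Power = 25 × 2.205 = 55.125 L·cmH2O/min.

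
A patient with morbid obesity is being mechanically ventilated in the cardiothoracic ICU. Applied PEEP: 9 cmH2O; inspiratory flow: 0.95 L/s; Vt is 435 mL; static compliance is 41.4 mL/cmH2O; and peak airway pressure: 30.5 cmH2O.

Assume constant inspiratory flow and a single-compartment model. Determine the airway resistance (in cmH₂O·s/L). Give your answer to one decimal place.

11.6

Equation of motion (constant flow): PIP = Vt/C + R·V̇ + PEEP.
R·V̇ = PIP − Vt/C − PEEP = 30.5 − 435/41.4 − 9 = 30.5 − 10.507 − 9 = 10.993 cmH2O.
R = 10.993 / 0.95 = 11.572 cmH2O·s/L.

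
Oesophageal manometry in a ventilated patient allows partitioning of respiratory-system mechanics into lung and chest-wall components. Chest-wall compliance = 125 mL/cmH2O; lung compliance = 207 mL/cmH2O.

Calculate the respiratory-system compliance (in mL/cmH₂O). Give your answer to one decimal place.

77.9

Lung and chest wall are elastances in series: 1/Crs = 1/CL + 1/Ccw.
1/Crs = 1/207 + 1/125 = 0.01283.
Crs = 77.942 mL/cmH2O.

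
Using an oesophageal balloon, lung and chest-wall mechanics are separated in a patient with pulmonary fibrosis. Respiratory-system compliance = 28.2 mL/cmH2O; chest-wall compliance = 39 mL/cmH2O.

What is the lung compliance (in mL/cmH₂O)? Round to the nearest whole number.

1/CL = 1/Crs − 1/Ccw.
1/CL = 1/28.2 − 1/39 = 0.00982.
CL = 101.83 mL/cmH2O.

102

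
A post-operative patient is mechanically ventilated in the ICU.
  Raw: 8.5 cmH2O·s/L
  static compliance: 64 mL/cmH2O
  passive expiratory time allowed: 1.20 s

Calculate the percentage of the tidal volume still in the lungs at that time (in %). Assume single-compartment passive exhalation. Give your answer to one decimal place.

τ = R × C = 8.5 × 64 mL/cmH2O = 8.5 × 0.064 L/cmH2O = 0.544 s.
Passive exhalation: V(t)/V₀ = e^(−t/τ) = e^(−1.20/0.544) = 0.1102.
Fraction remaining = 0.1102 → 11.02%.

11.0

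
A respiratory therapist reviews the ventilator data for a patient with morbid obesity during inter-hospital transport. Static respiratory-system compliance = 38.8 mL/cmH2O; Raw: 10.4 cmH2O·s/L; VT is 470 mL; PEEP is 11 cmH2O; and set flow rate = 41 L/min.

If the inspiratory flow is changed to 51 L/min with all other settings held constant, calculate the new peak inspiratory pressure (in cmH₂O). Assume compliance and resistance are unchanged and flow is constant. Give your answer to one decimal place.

32.0

Flow: 41 L/min ÷ 60 = 0.6833 L/s.
New flow: 51 L/min ÷ 60 = 0.85 L/s.
PIP = Vt/C + R·V̇ + PEEP (constant-flow equation of motion).
Only the resistive term changes: ΔPIP = R × ΔV̇ = 10.4 × (0.85 − 0.6833) = 10.4 × 0.1667 = 1.734 cmH2O.
Original PIP = 470/38.8 + 10.4×0.6833 + 11 = 30.22 cmH2O; new PIP = 30.22 + (1.734) = 31.954 cmH2O.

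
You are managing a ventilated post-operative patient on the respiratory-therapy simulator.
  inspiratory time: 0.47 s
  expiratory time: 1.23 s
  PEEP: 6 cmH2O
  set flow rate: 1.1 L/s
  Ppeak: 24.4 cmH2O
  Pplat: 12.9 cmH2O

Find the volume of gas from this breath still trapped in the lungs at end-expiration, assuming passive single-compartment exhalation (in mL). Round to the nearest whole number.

108

Vt = flow × Ti = 1.1 L/s × 0.47 s × 1000 mL/L = 517.0 mL.
R = (PIP − Pplat)/V̇ = (24.4 − 12.9) / 1.1 = 11.5/1.1 = 10.455 cmH2O·s/L.
C = Vt/(Pplat − PEEP) = 517.0 / (12.9 − 6) = 517.0/6.9 = 74.928 mL/cmH2O.
τ = R × C = 10.455 × 0.07493 L/cmH2O = 0.7834 s.
Fraction remaining = e^(−Te/τ) = e^(−1.23/0.7834) = 0.208.
Trapped volume = 517.0 × 0.208 = 107.54 mL.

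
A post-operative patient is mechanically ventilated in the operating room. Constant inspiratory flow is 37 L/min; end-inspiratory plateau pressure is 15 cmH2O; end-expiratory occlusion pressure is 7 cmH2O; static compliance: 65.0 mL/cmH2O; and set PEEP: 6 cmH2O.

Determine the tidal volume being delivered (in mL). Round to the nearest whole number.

End-expiratory occlusion gives total PEEP = 7 cmH2O (intrinsic PEEP = 7 − 6 = 1). Use total PEEP for the elastic gradient.
Vt = Cstat × (Pplat − PEEPtotal) = 65.0 × (15 − 7) = 65.0 × 8.0 = 520.0 mL.

520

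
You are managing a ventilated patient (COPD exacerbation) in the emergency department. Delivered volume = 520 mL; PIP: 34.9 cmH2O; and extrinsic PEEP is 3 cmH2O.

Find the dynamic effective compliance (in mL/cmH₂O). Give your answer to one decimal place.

Dynamic compliance = Vt / (PIP − PEEP) = 520 / (34.9 − 3) = 520 / 31.9 = 16.301 mL/cmH2O.

16.3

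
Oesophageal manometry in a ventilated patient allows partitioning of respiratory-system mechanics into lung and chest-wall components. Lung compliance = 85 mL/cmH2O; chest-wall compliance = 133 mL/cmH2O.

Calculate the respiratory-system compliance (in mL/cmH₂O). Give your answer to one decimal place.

51.9

Lung and chest wall are elastances in series: 1/Crs = 1/CL + 1/Ccw.
1/Crs = 1/85 + 1/133 = 0.01928.
Crs = 51.867 mL/cmH2O.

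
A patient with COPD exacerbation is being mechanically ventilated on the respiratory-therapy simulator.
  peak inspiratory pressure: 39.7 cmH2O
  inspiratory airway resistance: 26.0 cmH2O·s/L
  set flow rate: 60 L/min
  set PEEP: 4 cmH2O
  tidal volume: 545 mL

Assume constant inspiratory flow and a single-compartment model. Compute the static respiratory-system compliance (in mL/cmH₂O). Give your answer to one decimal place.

56.2

Flow: 60 L/min ÷ 60 = 1 L/s.
Equation of motion (constant flow): PIP = Vt/C + R·V̇ + PEEP.
Vt/C = PIP − R·V̇ − PEEP = 39.7 − 26.0×1 − 4 = 39.7 − 26.0 − 4 = 9.7 cmH2O.
C = Vt / 9.7 = 545 / 9.7 = 56.186 mL/cmH2O.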